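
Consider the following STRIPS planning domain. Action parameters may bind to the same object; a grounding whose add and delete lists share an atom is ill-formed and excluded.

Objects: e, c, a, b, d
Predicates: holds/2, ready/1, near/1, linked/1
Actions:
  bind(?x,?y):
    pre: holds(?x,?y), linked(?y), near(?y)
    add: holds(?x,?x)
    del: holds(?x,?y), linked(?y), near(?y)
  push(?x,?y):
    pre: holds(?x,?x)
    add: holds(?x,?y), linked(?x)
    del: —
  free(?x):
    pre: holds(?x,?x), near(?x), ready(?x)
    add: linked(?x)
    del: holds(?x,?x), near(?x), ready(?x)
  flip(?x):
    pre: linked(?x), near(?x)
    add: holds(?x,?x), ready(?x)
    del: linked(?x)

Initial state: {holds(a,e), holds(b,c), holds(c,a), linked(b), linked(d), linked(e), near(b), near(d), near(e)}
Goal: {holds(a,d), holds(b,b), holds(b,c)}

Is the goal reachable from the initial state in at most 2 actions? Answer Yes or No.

1. bind(a,e)  →  {holds(a,a), holds(b,c), holds(c,a), linked(b), linked(d), near(b), near(d)}
2. push(a,d)  →  {holds(a,a), holds(a,d), holds(b,c), holds(c,a), linked(a), linked(b), linked(d), near(b), near(d)}
3. flip(b)  →  {holds(a,a), holds(a,d), holds(b,b), holds(b,c), holds(c,a), linked(a), linked(d), near(b), near(d), ready(b)}
optimal plan length = 3; 3 > 2

No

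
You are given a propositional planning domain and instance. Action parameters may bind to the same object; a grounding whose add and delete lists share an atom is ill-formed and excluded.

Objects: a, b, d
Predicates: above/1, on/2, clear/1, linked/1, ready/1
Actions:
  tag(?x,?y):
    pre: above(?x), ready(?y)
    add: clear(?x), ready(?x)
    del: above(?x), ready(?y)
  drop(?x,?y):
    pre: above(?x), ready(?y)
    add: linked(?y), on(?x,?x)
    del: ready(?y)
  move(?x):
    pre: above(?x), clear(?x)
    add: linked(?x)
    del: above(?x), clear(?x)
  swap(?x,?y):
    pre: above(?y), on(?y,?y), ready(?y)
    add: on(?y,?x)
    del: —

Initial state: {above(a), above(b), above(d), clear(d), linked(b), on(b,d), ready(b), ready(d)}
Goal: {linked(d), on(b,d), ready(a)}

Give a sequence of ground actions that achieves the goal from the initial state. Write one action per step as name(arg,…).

1. tag(a,b)  →  {above(b), above(d), clear(a), clear(d), linked(b), on(b,d), ready(a), ready(d)}
2. drop(b,d)  →  {above(b), above(d), clear(a), clear(d), linked(b), linked(d), on(b,b), on(b,d), ready(a)}

tag(a,b); drop(b,d)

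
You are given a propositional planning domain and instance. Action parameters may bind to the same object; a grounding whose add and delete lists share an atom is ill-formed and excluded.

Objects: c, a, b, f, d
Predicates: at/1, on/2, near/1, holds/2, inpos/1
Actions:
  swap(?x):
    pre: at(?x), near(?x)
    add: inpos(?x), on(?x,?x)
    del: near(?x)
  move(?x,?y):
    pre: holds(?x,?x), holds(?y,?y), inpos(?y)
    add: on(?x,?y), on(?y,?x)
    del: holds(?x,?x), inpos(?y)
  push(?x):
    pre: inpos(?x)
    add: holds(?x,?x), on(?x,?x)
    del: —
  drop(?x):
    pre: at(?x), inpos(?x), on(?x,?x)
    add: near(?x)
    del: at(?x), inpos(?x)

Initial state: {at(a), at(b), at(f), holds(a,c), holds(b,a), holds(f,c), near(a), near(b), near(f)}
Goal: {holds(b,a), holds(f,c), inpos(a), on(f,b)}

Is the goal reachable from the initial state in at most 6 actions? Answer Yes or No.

Yes

1. swap(a)  →  {at(a), at(b), at(f), holds(a,c), holds(b,a), holds(f,c), inpos(a), near(b), near(f), on(a,a)}
2. swap(b)  →  {at(a), at(b), at(f), holds(a,c), holds(b,a), holds(f,c), inpos(a), inpos(b), near(f), on(a,a), on(b,b)}
3. swap(f)  →  {at(a), at(b), at(f), holds(a,c), holds(b,a), holds(f,c), inpos(a), inpos(b), inpos(f), on(a,a), on(b,b), on(f,f)}
4. push(b)  →  {at(a), at(b), at(f), holds(a,c), holds(b,a), holds(b,b), holds(f,c), inpos(a), inpos(b), inpos(f), on(a,a), on(b,b), on(f,f)}
5. push(f)  →  {at(a), at(b), at(f), holds(a,c), holds(b,a), holds(b,b), holds(f,c), holds(f,f), inpos(a), inpos(b), inpos(f), on(a,a), on(b,b), on(f,f)}
6. move(b,f)  →  {at(a), at(b), at(f), holds(a,c), holds(b,a), holds(f,c), holds(f,f), inpos(a), inpos(b), on(a,a), on(b,b), on(b,f), on(f,b), on(f,f)}
optimal plan length = 6; 6 ≤ 6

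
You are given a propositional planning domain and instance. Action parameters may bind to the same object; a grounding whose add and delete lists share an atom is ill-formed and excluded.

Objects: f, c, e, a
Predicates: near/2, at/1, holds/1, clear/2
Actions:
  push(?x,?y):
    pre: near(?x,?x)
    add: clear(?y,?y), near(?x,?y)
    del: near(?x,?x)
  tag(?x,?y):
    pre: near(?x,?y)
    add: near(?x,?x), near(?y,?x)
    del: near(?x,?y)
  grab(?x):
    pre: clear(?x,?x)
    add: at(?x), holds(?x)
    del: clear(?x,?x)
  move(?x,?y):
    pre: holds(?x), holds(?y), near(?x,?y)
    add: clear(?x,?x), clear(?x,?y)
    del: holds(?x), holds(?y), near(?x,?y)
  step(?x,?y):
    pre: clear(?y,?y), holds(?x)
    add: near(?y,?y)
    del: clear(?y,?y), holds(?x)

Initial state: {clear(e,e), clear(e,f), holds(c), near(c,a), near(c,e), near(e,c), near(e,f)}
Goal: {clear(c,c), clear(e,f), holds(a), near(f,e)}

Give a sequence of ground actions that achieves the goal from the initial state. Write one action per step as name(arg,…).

tag(c,e); push(c,a); tag(e,f); push(e,c); grab(a)

1. tag(c,e)  →  {clear(e,e), clear(e,f), holds(c), near(c,a), near(c,c), near(e,c), near(e,f)}
2. push(c,a)  →  {clear(a,a), clear(e,e), clear(e,f), holds(c), near(c,a), near(e,c), near(e,f)}
3. tag(e,f)  →  {clear(a,a), clear(e,e), clear(e,f), holds(c), near(c,a), near(e,c), near(e,e), near(f,e)}
4. push(e,c)  →  {clear(a,a), clear(c,c), clear(e,e), clear(e,f), holds(c), near(c,a), near(e,c), near(f,e)}
5. grab(a)  →  {at(a), clear(c,c), clear(e,e), clear(e,f), holds(a), holds(c), near(c,a), near(e,c), near(f,e)}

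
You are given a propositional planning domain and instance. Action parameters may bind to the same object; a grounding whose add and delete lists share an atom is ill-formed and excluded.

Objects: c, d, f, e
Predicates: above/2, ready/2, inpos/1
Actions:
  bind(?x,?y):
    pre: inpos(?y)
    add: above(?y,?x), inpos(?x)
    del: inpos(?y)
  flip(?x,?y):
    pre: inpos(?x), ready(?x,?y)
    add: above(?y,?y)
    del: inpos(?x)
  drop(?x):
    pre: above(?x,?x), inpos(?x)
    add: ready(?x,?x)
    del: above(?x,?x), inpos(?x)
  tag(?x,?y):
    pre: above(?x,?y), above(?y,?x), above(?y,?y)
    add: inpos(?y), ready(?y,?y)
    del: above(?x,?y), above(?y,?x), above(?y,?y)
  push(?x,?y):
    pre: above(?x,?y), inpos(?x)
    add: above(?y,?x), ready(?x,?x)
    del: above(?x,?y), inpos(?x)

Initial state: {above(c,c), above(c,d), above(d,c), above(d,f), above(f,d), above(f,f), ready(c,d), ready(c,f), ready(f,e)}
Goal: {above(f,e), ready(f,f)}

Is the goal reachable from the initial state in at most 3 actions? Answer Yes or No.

Yes

1. tag(d,f)  →  {above(c,c), above(c,d), above(d,c), inpos(f), ready(c,d), ready(c,f), ready(f,e), ready(f,f)}
2. bind(e,f)  →  {above(c,c), above(c,d), above(d,c), above(f,e), inpos(e), ready(c,d), ready(c,f), ready(f,e), ready(f,f)}
optimal plan length = 2; 2 ≤ 3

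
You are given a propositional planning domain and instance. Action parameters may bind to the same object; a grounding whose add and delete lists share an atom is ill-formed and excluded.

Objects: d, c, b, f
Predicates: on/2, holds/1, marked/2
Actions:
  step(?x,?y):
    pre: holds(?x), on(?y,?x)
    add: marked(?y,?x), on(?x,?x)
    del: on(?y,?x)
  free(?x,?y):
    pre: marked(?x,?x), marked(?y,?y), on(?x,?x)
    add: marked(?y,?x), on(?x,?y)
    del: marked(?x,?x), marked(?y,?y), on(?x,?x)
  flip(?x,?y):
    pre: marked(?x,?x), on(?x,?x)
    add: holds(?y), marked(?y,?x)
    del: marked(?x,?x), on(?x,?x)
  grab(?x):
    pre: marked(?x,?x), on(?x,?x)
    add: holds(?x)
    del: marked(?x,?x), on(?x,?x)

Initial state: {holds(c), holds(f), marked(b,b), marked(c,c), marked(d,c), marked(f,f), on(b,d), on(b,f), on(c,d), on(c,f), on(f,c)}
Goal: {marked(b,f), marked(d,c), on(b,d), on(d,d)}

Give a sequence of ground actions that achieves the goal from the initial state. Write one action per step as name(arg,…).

1. step(f,b)  →  {holds(c), holds(f), marked(b,b), marked(b,f), marked(c,c), marked(d,c), marked(f,f), on(b,d), on(c,d), on(c,f), on(f,c), on(f,f)}
2. flip(f,d)  →  {holds(c), holds(d), holds(f), marked(b,b), marked(b,f), marked(c,c), marked(d,c), marked(d,f), on(b,d), on(c,d), on(c,f), on(f,c)}
3. step(d,c)  →  {holds(c), holds(d), holds(f), marked(b,b), marked(b,f), marked(c,c), marked(c,d), marked(d,c), marked(d,f), on(b,d), on(c,f), on(d,d), on(f,c)}

step(f,b); flip(f,d); step(d,c)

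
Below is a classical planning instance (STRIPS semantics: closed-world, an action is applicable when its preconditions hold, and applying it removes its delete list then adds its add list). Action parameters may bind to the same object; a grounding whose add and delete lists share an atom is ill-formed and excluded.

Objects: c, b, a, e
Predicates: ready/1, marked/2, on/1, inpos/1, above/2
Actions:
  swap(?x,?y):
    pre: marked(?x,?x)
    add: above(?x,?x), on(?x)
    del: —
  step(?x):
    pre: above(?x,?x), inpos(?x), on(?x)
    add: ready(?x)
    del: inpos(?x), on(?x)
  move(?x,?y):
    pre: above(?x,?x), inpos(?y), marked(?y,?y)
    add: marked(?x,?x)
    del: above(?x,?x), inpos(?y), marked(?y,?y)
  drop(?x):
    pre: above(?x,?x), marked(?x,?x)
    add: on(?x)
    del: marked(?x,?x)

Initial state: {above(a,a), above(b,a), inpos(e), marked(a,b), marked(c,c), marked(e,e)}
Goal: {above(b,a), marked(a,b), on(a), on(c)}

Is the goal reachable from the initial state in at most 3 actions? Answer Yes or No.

Yes

1. swap(c,c)  →  {above(a,a), above(b,a), above(c,c), inpos(e), marked(a,b), marked(c,c), marked(e,e), on(c)}
2. move(a,e)  →  {above(b,a), above(c,c), marked(a,a), marked(a,b), marked(c,c), on(c)}
3. swap(a,c)  →  {above(a,a), above(b,a), above(c,c), marked(a,a), marked(a,b), marked(c,c), on(a), on(c)}
optimal plan length = 3; 3 ≤ 3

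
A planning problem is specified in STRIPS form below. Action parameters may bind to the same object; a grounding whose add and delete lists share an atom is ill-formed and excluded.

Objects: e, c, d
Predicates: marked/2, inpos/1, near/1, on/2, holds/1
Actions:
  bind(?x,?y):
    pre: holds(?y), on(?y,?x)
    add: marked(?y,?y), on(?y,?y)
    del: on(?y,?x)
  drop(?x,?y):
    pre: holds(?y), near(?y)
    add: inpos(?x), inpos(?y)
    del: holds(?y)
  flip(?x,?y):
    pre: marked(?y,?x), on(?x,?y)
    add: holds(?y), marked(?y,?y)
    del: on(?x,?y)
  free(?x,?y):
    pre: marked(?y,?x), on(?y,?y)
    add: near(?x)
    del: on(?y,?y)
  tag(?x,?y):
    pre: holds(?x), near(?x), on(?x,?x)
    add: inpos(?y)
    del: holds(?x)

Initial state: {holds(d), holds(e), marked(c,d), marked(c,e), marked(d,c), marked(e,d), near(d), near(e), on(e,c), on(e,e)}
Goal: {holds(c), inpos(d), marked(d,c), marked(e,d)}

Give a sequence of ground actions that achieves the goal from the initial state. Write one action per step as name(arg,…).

1. drop(e,d)  →  {holds(e), inpos(d), inpos(e), marked(c,d), marked(c,e), marked(d,c), marked(e,d), near(d), near(e), on(e,c), on(e,e)}
2. flip(e,c)  →  {holds(c), holds(e), inpos(d), inpos(e), marked(c,c), marked(c,d), marked(c,e), marked(d,c), marked(e,d), near(d), near(e), on(e,e)}

drop(e,d); flip(e,c)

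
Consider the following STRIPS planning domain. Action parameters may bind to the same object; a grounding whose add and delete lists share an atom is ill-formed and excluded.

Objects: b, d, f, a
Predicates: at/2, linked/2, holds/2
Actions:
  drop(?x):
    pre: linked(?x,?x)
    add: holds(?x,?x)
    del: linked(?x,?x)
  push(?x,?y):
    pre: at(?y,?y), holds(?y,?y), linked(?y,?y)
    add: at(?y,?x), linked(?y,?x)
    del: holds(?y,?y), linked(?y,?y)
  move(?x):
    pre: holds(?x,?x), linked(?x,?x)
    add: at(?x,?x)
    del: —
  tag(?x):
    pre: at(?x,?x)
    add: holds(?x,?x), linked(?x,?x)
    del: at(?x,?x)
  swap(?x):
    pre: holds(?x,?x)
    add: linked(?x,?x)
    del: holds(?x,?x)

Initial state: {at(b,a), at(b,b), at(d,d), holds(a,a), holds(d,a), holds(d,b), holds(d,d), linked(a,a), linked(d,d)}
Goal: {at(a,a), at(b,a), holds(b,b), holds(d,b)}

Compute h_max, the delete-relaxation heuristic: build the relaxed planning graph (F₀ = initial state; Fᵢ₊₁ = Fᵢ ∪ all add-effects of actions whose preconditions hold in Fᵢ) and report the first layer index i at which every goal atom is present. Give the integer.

F0 = init (9 atoms)
F1 = F0 ∪ {at(a,a), at(d,a), at(d,b), at(d,f), holds(b,b), linked(b,b), linked(d,a), linked(d,b), linked(d,f)}  (18 atoms)
goal ⊆ F1  ⇒  h_max = 1

1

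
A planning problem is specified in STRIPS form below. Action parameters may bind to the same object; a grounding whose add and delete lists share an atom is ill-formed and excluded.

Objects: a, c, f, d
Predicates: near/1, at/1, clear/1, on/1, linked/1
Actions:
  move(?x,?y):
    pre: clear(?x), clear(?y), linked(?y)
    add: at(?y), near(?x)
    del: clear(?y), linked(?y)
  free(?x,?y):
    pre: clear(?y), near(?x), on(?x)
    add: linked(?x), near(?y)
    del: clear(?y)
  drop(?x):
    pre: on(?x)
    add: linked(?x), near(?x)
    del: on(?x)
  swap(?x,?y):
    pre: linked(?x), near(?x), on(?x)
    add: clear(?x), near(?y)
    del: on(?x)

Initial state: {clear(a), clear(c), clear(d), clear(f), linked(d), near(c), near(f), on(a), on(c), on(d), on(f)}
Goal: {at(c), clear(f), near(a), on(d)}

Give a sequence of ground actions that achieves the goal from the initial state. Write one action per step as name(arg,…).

free(c,a); move(c,c)

1. free(c,a)  →  {clear(c), clear(d), clear(f), linked(c), linked(d), near(a), near(c), near(f), on(a), on(c), on(d), on(f)}
2. move(c,c)  →  {at(c), clear(d), clear(f), linked(d), near(a), near(c), near(f), on(a), on(c), on(d), on(f)}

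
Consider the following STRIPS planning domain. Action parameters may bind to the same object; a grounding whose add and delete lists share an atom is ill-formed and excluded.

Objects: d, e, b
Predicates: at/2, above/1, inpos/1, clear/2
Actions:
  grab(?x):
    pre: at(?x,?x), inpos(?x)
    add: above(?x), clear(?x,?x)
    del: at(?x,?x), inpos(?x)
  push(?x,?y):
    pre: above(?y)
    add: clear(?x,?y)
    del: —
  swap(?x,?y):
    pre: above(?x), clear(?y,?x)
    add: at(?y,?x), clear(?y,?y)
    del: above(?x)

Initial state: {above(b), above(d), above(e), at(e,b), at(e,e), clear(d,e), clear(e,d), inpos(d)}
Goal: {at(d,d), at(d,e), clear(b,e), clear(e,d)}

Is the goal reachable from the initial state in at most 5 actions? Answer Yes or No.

1. push(b,e)  →  {above(b), above(d), above(e), at(e,b), at(e,e), clear(b,e), clear(d,e), clear(e,d), inpos(d)}
2. swap(e,d)  →  {above(b), above(d), at(d,e), at(e,b), at(e,e), clear(b,e), clear(d,d), clear(d,e), clear(e,d), inpos(d)}
3. swap(d,d)  →  {above(b), at(d,d), at(d,e), at(e,b), at(e,e), clear(b,e), clear(d,d), clear(d,e), clear(e,d), inpos(d)}
optimal plan length = 3; 3 ≤ 5

Yes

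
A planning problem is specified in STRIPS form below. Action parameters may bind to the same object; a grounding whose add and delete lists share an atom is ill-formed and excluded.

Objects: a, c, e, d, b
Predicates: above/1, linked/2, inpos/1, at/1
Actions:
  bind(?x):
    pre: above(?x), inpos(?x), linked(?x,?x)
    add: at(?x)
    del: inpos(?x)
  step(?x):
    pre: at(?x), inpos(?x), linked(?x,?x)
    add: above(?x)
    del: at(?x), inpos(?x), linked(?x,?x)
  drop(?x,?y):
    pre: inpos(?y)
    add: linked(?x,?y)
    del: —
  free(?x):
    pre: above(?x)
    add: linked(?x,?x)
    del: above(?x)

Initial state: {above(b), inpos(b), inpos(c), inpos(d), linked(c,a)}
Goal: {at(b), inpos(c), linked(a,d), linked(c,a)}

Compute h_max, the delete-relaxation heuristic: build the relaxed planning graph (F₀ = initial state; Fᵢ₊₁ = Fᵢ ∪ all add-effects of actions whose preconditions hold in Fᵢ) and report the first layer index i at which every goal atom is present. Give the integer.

2

F0 = init (5 atoms)
F1 = F0 ∪ {linked(a,b), linked(a,c), linked(a,d), linked(b,b), linked(b,c), linked(b,d), linked(c,b), linked(c,c), linked(c,d), linked(d,b), linked(d,c), linked(d,d), linked(e,b), linked(e,c), linked(e,d)}  (20 atoms)
F2 = F1 ∪ {at(b)}  (21 atoms)
goal ⊆ F2  ⇒  h_max = 2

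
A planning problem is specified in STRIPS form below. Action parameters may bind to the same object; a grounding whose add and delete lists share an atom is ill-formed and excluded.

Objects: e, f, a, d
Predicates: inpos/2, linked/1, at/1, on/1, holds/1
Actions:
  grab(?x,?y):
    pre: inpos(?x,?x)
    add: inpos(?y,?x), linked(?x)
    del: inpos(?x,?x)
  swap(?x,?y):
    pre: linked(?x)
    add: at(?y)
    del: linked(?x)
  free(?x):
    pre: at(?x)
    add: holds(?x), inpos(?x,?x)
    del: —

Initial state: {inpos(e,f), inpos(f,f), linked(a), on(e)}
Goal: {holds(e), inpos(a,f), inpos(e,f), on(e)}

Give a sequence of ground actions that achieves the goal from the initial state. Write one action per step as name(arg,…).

grab(f,a); swap(f,e); free(e)

1. grab(f,a)  →  {inpos(a,f), inpos(e,f), linked(a), linked(f), on(e)}
2. swap(f,e)  →  {at(e), inpos(a,f), inpos(e,f), linked(a), on(e)}
3. free(e)  →  {at(e), holds(e), inpos(a,f), inpos(e,e), inpos(e,f), linked(a), on(e)}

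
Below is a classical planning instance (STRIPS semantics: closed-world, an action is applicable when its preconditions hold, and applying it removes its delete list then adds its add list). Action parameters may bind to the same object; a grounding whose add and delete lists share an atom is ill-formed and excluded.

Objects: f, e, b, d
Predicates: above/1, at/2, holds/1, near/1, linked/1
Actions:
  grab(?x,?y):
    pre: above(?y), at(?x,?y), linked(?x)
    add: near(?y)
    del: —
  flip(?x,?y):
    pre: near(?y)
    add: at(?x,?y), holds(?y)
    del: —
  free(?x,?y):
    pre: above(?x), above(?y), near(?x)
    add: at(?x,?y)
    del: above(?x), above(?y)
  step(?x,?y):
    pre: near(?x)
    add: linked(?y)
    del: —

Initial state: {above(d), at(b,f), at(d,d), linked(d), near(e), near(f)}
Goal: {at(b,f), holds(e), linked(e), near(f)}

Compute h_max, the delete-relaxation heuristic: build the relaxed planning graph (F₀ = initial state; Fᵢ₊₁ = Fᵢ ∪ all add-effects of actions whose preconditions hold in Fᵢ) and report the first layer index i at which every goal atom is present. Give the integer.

1

F0 = init (6 atoms)
F1 = F0 ∪ {at(b,e), at(d,e), at(d,f), at(e,e), at(e,f), at(f,e), at(f,f), holds(e), holds(f), linked(b), linked(e), linked(f), near(d)}  (19 atoms)
goal ⊆ F1  ⇒  h_max = 1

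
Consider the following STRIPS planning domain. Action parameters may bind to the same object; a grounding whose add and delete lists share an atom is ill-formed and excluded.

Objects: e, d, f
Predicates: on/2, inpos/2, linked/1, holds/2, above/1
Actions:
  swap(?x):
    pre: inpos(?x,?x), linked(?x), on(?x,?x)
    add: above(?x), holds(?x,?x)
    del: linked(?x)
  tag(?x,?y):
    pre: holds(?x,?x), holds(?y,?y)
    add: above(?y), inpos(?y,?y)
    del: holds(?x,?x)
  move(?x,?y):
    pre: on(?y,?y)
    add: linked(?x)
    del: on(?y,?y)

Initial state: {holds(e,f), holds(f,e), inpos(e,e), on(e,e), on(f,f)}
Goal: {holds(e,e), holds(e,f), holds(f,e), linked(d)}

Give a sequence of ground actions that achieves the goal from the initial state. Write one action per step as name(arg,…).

1. move(e,f)  →  {holds(e,f), holds(f,e), inpos(e,e), linked(e), on(e,e)}
2. swap(e)  →  {above(e), holds(e,e), holds(e,f), holds(f,e), inpos(e,e), on(e,e)}
3. move(d,e)  →  {above(e), holds(e,e), holds(e,f), holds(f,e), inpos(e,e), linked(d)}

move(e,f); swap(e); move(d,e)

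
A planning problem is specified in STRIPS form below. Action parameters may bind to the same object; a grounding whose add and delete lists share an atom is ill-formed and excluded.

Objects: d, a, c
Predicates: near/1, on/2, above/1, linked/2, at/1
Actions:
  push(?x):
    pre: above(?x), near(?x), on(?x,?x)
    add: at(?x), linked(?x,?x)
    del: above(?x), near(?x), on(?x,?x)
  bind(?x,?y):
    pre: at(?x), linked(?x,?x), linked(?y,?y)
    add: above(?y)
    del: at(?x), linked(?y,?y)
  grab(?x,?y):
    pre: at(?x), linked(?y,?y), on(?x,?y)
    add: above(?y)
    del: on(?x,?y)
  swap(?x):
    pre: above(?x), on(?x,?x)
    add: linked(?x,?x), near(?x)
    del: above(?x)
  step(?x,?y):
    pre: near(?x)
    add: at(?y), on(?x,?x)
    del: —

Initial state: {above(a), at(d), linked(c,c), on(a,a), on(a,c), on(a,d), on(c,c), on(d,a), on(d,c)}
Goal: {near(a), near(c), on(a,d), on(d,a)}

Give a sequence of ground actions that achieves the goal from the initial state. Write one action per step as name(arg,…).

1. grab(d,c)  →  {above(a), above(c), at(d), linked(c,c), on(a,a), on(a,c), on(a,d), on(c,c), on(d,a)}
2. swap(a)  →  {above(c), at(d), linked(a,a), linked(c,c), near(a), on(a,a), on(a,c), on(a,d), on(c,c), on(d,a)}
3. swap(c)  →  {at(d), linked(a,a), linked(c,c), near(a), near(c), on(a,a), on(a,c), on(a,d), on(c,c), on(d,a)}

grab(d,c); swap(a); swap(c)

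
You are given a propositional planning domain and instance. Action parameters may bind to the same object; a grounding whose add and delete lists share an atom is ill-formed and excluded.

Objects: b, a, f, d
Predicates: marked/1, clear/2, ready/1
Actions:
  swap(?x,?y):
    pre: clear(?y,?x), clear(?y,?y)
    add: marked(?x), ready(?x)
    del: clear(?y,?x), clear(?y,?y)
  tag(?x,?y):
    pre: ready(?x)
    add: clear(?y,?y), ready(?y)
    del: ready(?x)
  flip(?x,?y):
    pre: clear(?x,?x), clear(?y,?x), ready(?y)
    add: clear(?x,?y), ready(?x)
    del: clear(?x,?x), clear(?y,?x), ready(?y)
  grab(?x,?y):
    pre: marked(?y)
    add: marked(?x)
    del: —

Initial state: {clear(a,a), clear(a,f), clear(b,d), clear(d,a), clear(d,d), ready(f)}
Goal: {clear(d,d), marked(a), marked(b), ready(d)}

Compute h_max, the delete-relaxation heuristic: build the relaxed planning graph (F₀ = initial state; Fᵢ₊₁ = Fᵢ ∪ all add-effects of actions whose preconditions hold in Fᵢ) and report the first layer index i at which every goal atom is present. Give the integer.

2

F0 = init (6 atoms)
F1 = F0 ∪ {clear(b,b), marked(a), marked(d), marked(f), ready(a), ready(b), ready(d)}  (13 atoms)
F2 = F1 ∪ {clear(a,d), clear(d,b), clear(f,f), marked(b)}  (17 atoms)
goal ⊆ F2  ⇒  h_max = 2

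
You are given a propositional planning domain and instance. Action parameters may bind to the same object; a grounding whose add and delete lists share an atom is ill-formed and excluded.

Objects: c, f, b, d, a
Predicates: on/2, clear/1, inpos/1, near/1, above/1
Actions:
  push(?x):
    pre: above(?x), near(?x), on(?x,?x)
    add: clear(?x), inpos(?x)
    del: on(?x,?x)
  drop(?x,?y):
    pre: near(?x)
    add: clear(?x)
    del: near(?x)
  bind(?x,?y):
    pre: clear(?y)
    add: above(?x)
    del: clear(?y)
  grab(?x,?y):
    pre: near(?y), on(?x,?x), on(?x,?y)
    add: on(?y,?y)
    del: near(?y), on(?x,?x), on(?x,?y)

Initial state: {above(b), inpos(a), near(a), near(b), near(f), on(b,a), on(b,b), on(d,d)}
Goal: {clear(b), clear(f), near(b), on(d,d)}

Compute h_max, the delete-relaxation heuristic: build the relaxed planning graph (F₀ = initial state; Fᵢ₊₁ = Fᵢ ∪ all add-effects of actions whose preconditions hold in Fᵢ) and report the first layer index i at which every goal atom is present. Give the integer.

F0 = init (8 atoms)
F1 = F0 ∪ {clear(a), clear(b), clear(f), inpos(b), on(a,a)}  (13 atoms)
goal ⊆ F1  ⇒  h_max = 1

1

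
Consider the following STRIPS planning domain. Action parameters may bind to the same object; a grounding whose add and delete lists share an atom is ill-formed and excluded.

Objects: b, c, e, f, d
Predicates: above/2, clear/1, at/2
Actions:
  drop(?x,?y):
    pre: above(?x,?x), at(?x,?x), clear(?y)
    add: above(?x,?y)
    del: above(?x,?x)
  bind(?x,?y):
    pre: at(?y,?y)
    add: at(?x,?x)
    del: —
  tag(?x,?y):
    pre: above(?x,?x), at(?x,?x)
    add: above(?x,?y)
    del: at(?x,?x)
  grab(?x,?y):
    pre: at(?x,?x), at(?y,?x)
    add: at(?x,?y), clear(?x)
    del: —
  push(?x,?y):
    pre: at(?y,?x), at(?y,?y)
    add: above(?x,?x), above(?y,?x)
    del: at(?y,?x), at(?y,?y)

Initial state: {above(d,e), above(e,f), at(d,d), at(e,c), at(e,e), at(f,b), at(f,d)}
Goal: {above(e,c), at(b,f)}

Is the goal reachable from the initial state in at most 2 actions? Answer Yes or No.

No

1. bind(b,e)  →  {above(d,e), above(e,f), at(b,b), at(d,d), at(e,c), at(e,e), at(f,b), at(f,d)}
2. grab(b,f)  →  {above(d,e), above(e,f), at(b,b), at(b,f), at(d,d), at(e,c), at(e,e), at(f,b), at(f,d), clear(b)}
3. push(c,e)  →  {above(c,c), above(d,e), above(e,c), above(e,f), at(b,b), at(b,f), at(d,d), at(f,b), at(f,d), clear(b)}
optimal plan length = 3; 3 > 2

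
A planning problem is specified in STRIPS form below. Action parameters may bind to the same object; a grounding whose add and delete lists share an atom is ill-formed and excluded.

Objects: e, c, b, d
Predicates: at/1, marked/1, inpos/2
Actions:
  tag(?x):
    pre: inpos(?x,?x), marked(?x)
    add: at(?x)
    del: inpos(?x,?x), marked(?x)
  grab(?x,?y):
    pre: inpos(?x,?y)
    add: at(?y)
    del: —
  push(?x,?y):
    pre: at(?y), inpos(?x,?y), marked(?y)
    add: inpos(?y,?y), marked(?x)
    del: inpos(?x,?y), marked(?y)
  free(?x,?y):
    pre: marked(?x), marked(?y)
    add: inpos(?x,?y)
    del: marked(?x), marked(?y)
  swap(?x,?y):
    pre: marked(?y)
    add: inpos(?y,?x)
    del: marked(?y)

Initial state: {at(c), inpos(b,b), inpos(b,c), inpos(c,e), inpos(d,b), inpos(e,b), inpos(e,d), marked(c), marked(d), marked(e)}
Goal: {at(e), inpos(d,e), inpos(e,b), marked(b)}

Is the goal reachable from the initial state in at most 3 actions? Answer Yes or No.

1. grab(c,e)  →  {at(c), at(e), inpos(b,b), inpos(b,c), inpos(c,e), inpos(d,b), inpos(e,b), inpos(e,d), marked(c), marked(d), marked(e)}
2. push(b,c)  →  {at(c), at(e), inpos(b,b), inpos(c,c), inpos(c,e), inpos(d,b), inpos(e,b), inpos(e,d), marked(b), marked(d), marked(e)}
3. free(d,e)  →  {at(c), at(e), inpos(b,b), inpos(c,c), inpos(c,e), inpos(d,b), inpos(d,e), inpos(e,b), inpos(e,d), marked(b)}
optimal plan length = 3; 3 ≤ 3

Yes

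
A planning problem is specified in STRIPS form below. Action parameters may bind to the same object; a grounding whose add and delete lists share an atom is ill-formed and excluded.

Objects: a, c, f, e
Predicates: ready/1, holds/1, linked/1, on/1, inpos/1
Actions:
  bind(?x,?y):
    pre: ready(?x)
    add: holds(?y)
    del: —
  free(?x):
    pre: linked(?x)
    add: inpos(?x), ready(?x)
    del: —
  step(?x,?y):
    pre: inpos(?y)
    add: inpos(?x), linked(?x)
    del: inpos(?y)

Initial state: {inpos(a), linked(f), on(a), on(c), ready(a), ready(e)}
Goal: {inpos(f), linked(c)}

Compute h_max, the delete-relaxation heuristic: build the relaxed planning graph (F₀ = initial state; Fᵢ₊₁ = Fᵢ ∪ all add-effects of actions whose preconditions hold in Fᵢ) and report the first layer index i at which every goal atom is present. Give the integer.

1

F0 = init (6 atoms)
F1 = F0 ∪ {holds(a), holds(c), holds(e), holds(f), inpos(c), inpos(e), inpos(f), linked(c), linked(e), ready(f)}  (16 atoms)
goal ⊆ F1  ⇒  h_max = 1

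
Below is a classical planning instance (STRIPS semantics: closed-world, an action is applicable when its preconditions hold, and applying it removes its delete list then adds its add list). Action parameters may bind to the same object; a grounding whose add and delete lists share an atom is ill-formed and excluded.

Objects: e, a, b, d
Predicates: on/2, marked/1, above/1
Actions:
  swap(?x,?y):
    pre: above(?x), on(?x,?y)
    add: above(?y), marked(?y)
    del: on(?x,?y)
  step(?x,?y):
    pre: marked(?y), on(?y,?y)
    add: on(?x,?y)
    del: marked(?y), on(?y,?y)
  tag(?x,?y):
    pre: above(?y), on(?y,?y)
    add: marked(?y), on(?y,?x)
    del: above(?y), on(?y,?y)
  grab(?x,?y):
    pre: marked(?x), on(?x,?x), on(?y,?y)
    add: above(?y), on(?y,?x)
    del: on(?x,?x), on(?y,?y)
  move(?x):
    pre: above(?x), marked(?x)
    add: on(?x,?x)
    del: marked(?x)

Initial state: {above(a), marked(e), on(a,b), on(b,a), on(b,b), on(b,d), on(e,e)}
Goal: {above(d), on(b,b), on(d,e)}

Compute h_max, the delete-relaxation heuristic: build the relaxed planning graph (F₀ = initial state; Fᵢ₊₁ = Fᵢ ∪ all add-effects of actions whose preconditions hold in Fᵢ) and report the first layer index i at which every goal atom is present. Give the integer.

F0 = init (7 atoms)
F1 = F0 ∪ {above(b), marked(b), on(a,e), on(b,e), on(d,e)}  (12 atoms)
F2 = F1 ∪ {above(d), above(e), marked(a), marked(d), on(d,b), on(e,b)}  (18 atoms)
goal ⊆ F2  ⇒  h_max = 2

2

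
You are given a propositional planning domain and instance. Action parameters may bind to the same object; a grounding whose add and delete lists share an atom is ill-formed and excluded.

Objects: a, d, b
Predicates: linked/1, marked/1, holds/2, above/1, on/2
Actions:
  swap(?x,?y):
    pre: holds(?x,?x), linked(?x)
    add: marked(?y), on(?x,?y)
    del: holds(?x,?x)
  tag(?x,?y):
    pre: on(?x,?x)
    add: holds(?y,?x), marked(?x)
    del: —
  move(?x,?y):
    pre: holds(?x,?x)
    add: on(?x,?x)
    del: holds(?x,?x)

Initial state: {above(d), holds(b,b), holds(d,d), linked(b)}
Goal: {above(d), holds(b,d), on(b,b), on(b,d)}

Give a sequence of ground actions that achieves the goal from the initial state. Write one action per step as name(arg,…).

swap(b,b); tag(b,b); swap(b,d); move(d,a); tag(d,b)

1. swap(b,b)  →  {above(d), holds(d,d), linked(b), marked(b), on(b,b)}
2. tag(b,b)  →  {above(d), holds(b,b), holds(d,d), linked(b), marked(b), on(b,b)}
3. swap(b,d)  →  {above(d), holds(d,d), linked(b), marked(b), marked(d), on(b,b), on(b,d)}
4. move(d,a)  →  {above(d), linked(b), marked(b), marked(d), on(b,b), on(b,d), on(d,d)}
5. tag(d,b)  →  {above(d), holds(b,d), linked(b), marked(b), marked(d), on(b,b), on(b,d), on(d,d)}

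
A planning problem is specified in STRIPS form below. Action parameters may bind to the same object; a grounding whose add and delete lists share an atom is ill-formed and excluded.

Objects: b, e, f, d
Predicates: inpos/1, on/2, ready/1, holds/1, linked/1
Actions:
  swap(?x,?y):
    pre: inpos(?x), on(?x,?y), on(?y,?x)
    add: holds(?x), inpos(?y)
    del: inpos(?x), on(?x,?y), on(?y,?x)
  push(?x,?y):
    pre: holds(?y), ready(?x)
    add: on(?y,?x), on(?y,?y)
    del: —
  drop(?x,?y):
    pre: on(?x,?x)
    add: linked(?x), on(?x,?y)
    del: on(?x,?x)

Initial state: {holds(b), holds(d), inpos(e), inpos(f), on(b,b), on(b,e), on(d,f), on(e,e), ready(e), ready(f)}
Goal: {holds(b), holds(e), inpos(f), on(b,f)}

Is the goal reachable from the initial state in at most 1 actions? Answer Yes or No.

No

1. push(f,b)  →  {holds(b), holds(d), inpos(e), inpos(f), on(b,b), on(b,e), on(b,f), on(d,f), on(e,e), ready(e), ready(f)}
2. drop(e,b)  →  {holds(b), holds(d), inpos(e), inpos(f), linked(e), on(b,b), on(b,e), on(b,f), on(d,f), on(e,b), ready(e), ready(f)}
3. swap(e,b)  →  {holds(b), holds(d), holds(e), inpos(b), inpos(f), linked(e), on(b,b), on(b,f), on(d,f), ready(e), ready(f)}
optimal plan length = 3; 3 > 1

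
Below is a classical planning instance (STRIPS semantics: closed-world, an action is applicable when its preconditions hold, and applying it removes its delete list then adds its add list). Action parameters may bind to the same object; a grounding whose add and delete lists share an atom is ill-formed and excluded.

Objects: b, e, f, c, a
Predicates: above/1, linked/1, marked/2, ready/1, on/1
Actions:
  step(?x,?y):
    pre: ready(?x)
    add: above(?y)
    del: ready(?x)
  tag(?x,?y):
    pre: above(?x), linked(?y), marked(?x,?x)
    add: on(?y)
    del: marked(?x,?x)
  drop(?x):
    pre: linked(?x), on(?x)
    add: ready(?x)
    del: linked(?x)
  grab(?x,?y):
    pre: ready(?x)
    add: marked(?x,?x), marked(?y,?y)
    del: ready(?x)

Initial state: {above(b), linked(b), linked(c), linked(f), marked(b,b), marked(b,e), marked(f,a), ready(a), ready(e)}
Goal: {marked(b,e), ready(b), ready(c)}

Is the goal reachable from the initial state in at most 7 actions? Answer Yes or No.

1. tag(b,b)  →  {above(b), linked(b), linked(c), linked(f), marked(b,e), marked(f,a), on(b), ready(a), ready(e)}
2. drop(b)  →  {above(b), linked(c), linked(f), marked(b,e), marked(f,a), on(b), ready(a), ready(b), ready(e)}
3. grab(e,b)  →  {above(b), linked(c), linked(f), marked(b,b), marked(b,e), marked(e,e), marked(f,a), on(b), ready(a), ready(b)}
4. tag(b,c)  →  {above(b), linked(c), linked(f), marked(b,e), marked(e,e), marked(f,a), on(b), on(c), ready(a), ready(b)}
5. drop(c)  →  {above(b), linked(f), marked(b,e), marked(e,e), marked(f,a), on(b), on(c), ready(a), ready(b), ready(c)}
optimal plan length = 5; 5 ≤ 7

Yes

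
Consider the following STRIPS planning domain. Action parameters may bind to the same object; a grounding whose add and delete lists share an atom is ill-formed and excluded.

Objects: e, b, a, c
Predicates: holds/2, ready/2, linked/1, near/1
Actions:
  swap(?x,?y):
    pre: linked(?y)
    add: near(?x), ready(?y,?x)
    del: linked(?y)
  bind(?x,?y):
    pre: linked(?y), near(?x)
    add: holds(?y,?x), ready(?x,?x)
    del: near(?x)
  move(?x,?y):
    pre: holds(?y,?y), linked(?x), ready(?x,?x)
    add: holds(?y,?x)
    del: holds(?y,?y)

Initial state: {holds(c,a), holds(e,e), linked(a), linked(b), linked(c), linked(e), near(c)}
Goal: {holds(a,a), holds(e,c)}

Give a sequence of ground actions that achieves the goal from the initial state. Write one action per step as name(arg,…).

swap(a,b); bind(a,a); bind(c,e)

1. swap(a,b)  →  {holds(c,a), holds(e,e), linked(a), linked(c), linked(e), near(a), near(c), ready(b,a)}
2. bind(a,a)  →  {holds(a,a), holds(c,a), holds(e,e), linked(a), linked(c), linked(e), near(c), ready(a,a), ready(b,a)}
3. bind(c,e)  →  {holds(a,a), holds(c,a), holds(e,c), holds(e,e), linked(a), linked(c), linked(e), ready(a,a), ready(b,a), ready(c,c)}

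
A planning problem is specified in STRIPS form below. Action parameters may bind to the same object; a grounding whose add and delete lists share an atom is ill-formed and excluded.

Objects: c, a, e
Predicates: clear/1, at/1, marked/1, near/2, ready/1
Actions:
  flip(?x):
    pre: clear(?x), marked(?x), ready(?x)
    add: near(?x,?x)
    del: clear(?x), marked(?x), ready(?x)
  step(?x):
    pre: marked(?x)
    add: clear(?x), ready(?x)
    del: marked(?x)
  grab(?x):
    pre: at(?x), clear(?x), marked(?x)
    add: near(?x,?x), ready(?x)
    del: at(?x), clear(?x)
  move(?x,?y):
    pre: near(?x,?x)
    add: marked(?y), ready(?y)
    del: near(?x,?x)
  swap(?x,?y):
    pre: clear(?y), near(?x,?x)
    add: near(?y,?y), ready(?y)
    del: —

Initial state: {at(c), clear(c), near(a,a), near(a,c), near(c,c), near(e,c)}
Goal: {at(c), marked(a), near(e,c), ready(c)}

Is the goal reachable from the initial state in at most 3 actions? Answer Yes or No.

Yes

1. move(c,c)  →  {at(c), clear(c), marked(c), near(a,a), near(a,c), near(e,c), ready(c)}
2. move(a,a)  →  {at(c), clear(c), marked(a), marked(c), near(a,c), near(e,c), ready(a), ready(c)}
optimal plan length = 2; 2 ≤ 3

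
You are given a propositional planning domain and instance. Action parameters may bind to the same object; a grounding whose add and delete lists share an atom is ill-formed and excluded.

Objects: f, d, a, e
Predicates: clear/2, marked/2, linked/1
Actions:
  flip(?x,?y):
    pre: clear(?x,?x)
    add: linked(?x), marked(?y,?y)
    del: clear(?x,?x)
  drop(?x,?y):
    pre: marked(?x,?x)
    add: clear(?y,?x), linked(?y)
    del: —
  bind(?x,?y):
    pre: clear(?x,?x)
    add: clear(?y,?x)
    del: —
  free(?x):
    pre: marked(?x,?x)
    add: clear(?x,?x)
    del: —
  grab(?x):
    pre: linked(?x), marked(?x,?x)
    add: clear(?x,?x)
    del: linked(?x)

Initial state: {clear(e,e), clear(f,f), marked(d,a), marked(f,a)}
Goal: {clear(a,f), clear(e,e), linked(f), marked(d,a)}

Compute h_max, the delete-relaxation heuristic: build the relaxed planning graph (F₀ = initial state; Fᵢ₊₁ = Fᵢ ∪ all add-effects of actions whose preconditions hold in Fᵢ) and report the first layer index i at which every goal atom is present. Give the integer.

1

F0 = init (4 atoms)
F1 = F0 ∪ {clear(a,e), clear(a,f), clear(d,e), clear(d,f), clear(e,f), clear(f,e), linked(e), linked(f), marked(a,a), marked(d,d), marked(e,e), marked(f,f)}  (16 atoms)
goal ⊆ F1  ⇒  h_max = 1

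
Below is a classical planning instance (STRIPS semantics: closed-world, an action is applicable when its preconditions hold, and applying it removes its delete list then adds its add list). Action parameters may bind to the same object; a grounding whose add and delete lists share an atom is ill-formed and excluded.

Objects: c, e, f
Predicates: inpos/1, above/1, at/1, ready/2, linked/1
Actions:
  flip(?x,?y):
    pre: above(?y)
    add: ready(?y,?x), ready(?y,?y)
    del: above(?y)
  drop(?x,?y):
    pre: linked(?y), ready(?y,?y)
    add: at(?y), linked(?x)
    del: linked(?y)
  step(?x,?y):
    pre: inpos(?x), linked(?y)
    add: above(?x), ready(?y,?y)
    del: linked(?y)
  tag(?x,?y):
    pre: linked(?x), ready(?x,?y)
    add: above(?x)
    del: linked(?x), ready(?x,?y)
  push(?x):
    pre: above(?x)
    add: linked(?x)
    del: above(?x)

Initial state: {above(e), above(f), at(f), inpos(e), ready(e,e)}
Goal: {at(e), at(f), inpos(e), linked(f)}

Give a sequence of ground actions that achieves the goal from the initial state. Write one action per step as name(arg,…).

push(e); drop(f,e)

1. push(e)  →  {above(f), at(f), inpos(e), linked(e), ready(e,e)}
2. drop(f,e)  →  {above(f), at(e), at(f), inpos(e), linked(f), ready(e,e)}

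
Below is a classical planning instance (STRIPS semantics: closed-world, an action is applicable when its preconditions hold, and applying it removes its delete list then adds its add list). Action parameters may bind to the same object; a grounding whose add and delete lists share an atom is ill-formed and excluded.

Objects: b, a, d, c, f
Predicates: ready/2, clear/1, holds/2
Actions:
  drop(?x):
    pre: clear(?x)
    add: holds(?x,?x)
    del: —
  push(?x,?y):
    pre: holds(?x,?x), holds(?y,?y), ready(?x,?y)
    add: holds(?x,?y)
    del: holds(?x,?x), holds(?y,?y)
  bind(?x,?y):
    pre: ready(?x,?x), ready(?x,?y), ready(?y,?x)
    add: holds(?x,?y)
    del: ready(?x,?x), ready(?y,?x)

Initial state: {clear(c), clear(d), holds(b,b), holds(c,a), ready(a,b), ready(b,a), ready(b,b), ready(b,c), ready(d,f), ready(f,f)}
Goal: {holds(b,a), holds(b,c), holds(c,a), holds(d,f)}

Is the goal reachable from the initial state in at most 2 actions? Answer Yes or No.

No

1. drop(d)  →  {clear(c), clear(d), holds(b,b), holds(c,a), holds(d,d), ready(a,b), ready(b,a), ready(b,b), ready(b,c), ready(d,f), ready(f,f)}
2. drop(c)  →  {clear(c), clear(d), holds(b,b), holds(c,a), holds(c,c), holds(d,d), ready(a,b), ready(b,a), ready(b,b), ready(b,c), ready(d,f), ready(f,f)}
3. push(b,c)  →  {clear(c), clear(d), holds(b,c), holds(c,a), holds(d,d), ready(a,b), ready(b,a), ready(b,b), ready(b,c), ready(d,f), ready(f,f)}
4. bind(b,a)  →  {clear(c), clear(d), holds(b,a), holds(b,c), holds(c,a), holds(d,d), ready(b,a), ready(b,c), ready(d,f), ready(f,f)}
5. bind(f,f)  →  {clear(c), clear(d), holds(b,a), holds(b,c), holds(c,a), holds(d,d), holds(f,f), ready(b,a), ready(b,c), ready(d,f)}
6. push(d,f)  →  {clear(c), clear(d), holds(b,a), holds(b,c), holds(c,a), holds(d,f), ready(b,a), ready(b,c), ready(d,f)}
optimal plan length = 6; 6 > 2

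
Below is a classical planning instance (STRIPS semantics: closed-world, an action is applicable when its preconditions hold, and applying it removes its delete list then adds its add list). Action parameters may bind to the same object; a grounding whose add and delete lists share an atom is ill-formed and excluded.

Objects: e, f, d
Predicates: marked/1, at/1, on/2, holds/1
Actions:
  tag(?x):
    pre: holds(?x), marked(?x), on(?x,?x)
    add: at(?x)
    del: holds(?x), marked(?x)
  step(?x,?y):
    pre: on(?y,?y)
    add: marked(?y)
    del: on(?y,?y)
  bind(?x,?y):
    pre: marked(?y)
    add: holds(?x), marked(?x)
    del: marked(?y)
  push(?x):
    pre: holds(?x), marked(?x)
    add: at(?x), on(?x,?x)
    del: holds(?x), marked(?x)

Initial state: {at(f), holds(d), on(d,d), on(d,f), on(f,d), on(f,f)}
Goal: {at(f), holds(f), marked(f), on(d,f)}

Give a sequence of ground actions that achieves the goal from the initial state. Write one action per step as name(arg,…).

step(e,d); bind(f,d)

1. step(e,d)  →  {at(f), holds(d), marked(d), on(d,f), on(f,d), on(f,f)}
2. bind(f,d)  →  {at(f), holds(d), holds(f), marked(f), on(d,f), on(f,d), on(f,f)}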